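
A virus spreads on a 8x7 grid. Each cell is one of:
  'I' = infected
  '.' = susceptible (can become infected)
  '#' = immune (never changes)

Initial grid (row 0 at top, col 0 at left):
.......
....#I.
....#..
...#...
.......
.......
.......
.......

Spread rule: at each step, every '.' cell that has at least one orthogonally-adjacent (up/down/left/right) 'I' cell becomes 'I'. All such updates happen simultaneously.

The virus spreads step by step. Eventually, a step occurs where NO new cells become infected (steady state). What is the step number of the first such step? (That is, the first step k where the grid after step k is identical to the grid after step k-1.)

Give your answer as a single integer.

Step 0 (initial): 1 infected
Step 1: +3 new -> 4 infected
Step 2: +4 new -> 8 infected
Step 3: +4 new -> 12 infected
Step 4: +5 new -> 17 infected
Step 5: +7 new -> 24 infected
Step 6: +8 new -> 32 infected
Step 7: +8 new -> 40 infected
Step 8: +6 new -> 46 infected
Step 9: +4 new -> 50 infected
Step 10: +2 new -> 52 infected
Step 11: +1 new -> 53 infected
Step 12: +0 new -> 53 infected

Answer: 12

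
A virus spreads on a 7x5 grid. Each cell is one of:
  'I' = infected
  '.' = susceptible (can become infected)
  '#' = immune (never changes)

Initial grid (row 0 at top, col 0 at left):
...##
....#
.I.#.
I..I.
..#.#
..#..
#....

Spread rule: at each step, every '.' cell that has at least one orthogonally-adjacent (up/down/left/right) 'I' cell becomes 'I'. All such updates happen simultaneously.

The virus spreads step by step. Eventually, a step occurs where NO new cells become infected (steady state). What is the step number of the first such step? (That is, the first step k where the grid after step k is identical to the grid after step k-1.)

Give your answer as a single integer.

Answer: 5

Derivation:
Step 0 (initial): 3 infected
Step 1: +8 new -> 11 infected
Step 2: +7 new -> 18 infected
Step 3: +6 new -> 24 infected
Step 4: +3 new -> 27 infected
Step 5: +0 new -> 27 infected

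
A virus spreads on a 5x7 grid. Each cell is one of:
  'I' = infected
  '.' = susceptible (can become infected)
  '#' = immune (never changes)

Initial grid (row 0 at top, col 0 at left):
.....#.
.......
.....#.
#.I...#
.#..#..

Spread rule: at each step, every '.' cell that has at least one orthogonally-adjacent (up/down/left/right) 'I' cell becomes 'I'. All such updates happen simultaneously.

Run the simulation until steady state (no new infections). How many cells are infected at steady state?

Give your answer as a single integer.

Answer: 28

Derivation:
Step 0 (initial): 1 infected
Step 1: +4 new -> 5 infected
Step 2: +5 new -> 10 infected
Step 3: +6 new -> 16 infected
Step 4: +5 new -> 21 infected
Step 5: +4 new -> 25 infected
Step 6: +1 new -> 26 infected
Step 7: +2 new -> 28 infected
Step 8: +0 new -> 28 infected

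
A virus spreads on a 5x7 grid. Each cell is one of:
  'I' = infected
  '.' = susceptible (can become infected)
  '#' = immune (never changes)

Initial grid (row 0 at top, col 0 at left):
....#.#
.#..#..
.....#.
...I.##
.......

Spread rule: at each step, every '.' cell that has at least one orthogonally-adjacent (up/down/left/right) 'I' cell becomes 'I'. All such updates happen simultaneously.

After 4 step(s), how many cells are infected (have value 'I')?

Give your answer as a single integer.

Answer: 21

Derivation:
Step 0 (initial): 1 infected
Step 1: +4 new -> 5 infected
Step 2: +6 new -> 11 infected
Step 3: +6 new -> 17 infected
Step 4: +4 new -> 21 infected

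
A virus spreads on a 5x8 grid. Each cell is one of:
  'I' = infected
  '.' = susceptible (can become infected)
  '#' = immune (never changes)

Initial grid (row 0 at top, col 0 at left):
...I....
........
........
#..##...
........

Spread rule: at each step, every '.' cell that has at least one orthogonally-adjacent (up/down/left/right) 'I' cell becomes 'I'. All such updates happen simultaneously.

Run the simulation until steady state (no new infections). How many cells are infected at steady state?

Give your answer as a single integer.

Step 0 (initial): 1 infected
Step 1: +3 new -> 4 infected
Step 2: +5 new -> 9 infected
Step 3: +6 new -> 15 infected
Step 4: +6 new -> 21 infected
Step 5: +6 new -> 27 infected
Step 6: +5 new -> 32 infected
Step 7: +4 new -> 36 infected
Step 8: +1 new -> 37 infected
Step 9: +0 new -> 37 infected

Answer: 37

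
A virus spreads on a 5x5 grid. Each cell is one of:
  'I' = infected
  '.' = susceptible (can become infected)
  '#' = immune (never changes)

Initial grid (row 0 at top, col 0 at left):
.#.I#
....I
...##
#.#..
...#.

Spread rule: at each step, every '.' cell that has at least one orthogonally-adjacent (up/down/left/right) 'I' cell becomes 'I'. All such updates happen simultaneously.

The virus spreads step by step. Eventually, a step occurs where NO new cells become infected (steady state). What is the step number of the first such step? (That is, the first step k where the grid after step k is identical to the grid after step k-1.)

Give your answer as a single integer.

Answer: 8

Derivation:
Step 0 (initial): 2 infected
Step 1: +2 new -> 4 infected
Step 2: +1 new -> 5 infected
Step 3: +2 new -> 7 infected
Step 4: +2 new -> 9 infected
Step 5: +3 new -> 12 infected
Step 6: +1 new -> 13 infected
Step 7: +2 new -> 15 infected
Step 8: +0 new -> 15 infected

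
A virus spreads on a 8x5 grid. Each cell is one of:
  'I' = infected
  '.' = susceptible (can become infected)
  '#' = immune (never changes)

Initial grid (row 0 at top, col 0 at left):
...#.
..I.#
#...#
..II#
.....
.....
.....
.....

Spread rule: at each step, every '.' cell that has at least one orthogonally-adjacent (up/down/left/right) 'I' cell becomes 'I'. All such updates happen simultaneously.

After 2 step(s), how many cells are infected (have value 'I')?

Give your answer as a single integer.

Step 0 (initial): 3 infected
Step 1: +8 new -> 11 infected
Step 2: +8 new -> 19 infected

Answer: 19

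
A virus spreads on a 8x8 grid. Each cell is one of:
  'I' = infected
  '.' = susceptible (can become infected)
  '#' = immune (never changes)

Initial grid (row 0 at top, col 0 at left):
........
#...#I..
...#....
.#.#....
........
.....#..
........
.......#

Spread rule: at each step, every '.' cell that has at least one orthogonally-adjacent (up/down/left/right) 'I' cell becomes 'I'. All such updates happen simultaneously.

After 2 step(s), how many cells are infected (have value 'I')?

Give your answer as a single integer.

Answer: 10

Derivation:
Step 0 (initial): 1 infected
Step 1: +3 new -> 4 infected
Step 2: +6 new -> 10 infected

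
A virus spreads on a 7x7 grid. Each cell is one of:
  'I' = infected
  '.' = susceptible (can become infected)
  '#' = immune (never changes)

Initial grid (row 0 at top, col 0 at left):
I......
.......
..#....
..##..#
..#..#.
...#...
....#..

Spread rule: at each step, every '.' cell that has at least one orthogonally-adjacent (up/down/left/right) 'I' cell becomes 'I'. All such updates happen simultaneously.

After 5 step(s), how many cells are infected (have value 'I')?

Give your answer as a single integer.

Answer: 19

Derivation:
Step 0 (initial): 1 infected
Step 1: +2 new -> 3 infected
Step 2: +3 new -> 6 infected
Step 3: +4 new -> 10 infected
Step 4: +4 new -> 14 infected
Step 5: +5 new -> 19 infected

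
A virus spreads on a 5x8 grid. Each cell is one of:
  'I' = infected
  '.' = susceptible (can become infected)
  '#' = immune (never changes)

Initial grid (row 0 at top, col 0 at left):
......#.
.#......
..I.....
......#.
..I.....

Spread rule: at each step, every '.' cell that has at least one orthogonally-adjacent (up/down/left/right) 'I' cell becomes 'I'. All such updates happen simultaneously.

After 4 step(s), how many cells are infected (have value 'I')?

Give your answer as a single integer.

Answer: 30

Derivation:
Step 0 (initial): 2 infected
Step 1: +6 new -> 8 infected
Step 2: +8 new -> 16 infected
Step 3: +8 new -> 24 infected
Step 4: +6 new -> 30 infected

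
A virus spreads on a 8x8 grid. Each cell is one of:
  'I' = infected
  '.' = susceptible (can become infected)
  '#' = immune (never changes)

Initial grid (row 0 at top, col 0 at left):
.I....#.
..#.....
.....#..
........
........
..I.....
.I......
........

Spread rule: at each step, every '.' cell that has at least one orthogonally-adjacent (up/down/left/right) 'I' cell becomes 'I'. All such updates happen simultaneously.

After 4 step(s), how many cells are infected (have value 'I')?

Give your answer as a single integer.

Answer: 43

Derivation:
Step 0 (initial): 3 infected
Step 1: +9 new -> 12 infected
Step 2: +11 new -> 23 infected
Step 3: +11 new -> 34 infected
Step 4: +9 new -> 43 infected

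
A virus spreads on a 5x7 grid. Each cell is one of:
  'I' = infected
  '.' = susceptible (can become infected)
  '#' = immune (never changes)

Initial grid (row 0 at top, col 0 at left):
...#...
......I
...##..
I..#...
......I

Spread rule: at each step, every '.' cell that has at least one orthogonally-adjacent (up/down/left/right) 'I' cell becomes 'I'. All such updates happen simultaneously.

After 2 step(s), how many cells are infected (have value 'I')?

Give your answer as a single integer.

Step 0 (initial): 3 infected
Step 1: +8 new -> 11 infected
Step 2: +9 new -> 20 infected

Answer: 20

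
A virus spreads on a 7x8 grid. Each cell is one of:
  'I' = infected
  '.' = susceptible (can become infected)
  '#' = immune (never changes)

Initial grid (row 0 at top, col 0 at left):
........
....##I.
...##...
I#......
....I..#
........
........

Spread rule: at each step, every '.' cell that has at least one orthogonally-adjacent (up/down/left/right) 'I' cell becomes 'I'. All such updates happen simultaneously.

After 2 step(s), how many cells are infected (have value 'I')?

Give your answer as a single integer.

Step 0 (initial): 3 infected
Step 1: +9 new -> 12 infected
Step 2: +16 new -> 28 infected

Answer: 28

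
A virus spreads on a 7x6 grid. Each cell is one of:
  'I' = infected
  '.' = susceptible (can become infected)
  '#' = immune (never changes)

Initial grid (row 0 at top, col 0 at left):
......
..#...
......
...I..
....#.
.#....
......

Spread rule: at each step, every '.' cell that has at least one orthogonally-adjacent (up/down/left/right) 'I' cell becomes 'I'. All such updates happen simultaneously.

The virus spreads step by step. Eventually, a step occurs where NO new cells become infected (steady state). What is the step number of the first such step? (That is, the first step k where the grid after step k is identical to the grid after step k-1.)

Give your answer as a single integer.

Step 0 (initial): 1 infected
Step 1: +4 new -> 5 infected
Step 2: +7 new -> 12 infected
Step 3: +10 new -> 22 infected
Step 4: +9 new -> 31 infected
Step 5: +6 new -> 37 infected
Step 6: +2 new -> 39 infected
Step 7: +0 new -> 39 infected

Answer: 7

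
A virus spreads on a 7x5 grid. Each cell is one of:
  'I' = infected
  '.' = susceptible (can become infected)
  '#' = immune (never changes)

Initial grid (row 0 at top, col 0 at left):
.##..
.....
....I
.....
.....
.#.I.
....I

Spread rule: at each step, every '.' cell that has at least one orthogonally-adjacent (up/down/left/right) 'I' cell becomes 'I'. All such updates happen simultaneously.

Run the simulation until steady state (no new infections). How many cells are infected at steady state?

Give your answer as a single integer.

Step 0 (initial): 3 infected
Step 1: +7 new -> 10 infected
Step 2: +7 new -> 17 infected
Step 3: +6 new -> 23 infected
Step 4: +5 new -> 28 infected
Step 5: +3 new -> 31 infected
Step 6: +1 new -> 32 infected
Step 7: +0 new -> 32 infected

Answer: 32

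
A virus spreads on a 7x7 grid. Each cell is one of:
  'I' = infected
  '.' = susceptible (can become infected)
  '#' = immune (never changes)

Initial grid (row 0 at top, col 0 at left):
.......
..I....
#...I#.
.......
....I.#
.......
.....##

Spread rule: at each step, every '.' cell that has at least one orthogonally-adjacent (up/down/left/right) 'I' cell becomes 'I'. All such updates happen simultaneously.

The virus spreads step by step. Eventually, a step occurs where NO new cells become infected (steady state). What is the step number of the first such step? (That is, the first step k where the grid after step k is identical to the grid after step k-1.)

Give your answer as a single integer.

Step 0 (initial): 3 infected
Step 1: +10 new -> 13 infected
Step 2: +13 new -> 26 infected
Step 3: +9 new -> 35 infected
Step 4: +6 new -> 41 infected
Step 5: +2 new -> 43 infected
Step 6: +1 new -> 44 infected
Step 7: +0 new -> 44 infected

Answer: 7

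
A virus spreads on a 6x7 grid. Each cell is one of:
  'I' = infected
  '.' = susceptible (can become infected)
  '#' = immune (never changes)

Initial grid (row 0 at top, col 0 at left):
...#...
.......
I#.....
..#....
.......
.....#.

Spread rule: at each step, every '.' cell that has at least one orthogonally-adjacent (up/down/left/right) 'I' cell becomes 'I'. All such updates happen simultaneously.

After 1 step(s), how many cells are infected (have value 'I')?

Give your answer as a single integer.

Step 0 (initial): 1 infected
Step 1: +2 new -> 3 infected

Answer: 3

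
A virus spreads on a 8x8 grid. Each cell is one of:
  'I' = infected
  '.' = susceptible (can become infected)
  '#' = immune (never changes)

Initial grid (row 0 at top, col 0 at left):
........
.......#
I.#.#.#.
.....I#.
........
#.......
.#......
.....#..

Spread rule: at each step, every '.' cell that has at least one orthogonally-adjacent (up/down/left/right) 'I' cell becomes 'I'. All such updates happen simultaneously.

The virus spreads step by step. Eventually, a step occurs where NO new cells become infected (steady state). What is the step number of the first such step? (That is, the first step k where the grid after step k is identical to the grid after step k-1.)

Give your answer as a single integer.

Step 0 (initial): 2 infected
Step 1: +6 new -> 8 infected
Step 2: +9 new -> 17 infected
Step 3: +13 new -> 30 infected
Step 4: +11 new -> 41 infected
Step 5: +8 new -> 49 infected
Step 6: +3 new -> 52 infected
Step 7: +1 new -> 53 infected
Step 8: +1 new -> 54 infected
Step 9: +1 new -> 55 infected
Step 10: +1 new -> 56 infected
Step 11: +0 new -> 56 infected

Answer: 11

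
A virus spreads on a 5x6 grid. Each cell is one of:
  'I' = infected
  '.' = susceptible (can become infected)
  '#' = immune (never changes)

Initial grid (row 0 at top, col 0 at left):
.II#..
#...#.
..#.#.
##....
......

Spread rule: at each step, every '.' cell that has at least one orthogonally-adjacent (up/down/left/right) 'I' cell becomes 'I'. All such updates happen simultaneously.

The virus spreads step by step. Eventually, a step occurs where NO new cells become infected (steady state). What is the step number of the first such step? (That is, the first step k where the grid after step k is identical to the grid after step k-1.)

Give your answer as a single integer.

Answer: 11

Derivation:
Step 0 (initial): 2 infected
Step 1: +3 new -> 5 infected
Step 2: +2 new -> 7 infected
Step 3: +2 new -> 9 infected
Step 4: +1 new -> 10 infected
Step 5: +3 new -> 13 infected
Step 6: +3 new -> 16 infected
Step 7: +3 new -> 19 infected
Step 8: +2 new -> 21 infected
Step 9: +1 new -> 22 infected
Step 10: +1 new -> 23 infected
Step 11: +0 new -> 23 infected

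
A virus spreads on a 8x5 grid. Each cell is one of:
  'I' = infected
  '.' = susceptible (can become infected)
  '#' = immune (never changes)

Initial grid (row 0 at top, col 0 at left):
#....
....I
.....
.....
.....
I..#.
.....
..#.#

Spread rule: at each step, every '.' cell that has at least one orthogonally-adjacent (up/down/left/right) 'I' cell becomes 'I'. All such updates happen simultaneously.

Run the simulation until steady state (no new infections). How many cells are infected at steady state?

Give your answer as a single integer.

Answer: 36

Derivation:
Step 0 (initial): 2 infected
Step 1: +6 new -> 8 infected
Step 2: +9 new -> 17 infected
Step 3: +10 new -> 27 infected
Step 4: +7 new -> 34 infected
Step 5: +2 new -> 36 infected
Step 6: +0 new -> 36 infected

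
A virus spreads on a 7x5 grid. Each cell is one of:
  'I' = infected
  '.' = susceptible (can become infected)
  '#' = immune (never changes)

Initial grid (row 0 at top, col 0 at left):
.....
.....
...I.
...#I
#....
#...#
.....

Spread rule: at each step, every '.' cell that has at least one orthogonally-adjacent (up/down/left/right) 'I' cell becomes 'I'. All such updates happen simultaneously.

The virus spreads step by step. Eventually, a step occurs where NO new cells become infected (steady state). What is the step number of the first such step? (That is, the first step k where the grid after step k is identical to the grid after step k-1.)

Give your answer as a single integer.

Step 0 (initial): 2 infected
Step 1: +4 new -> 6 infected
Step 2: +6 new -> 12 infected
Step 3: +7 new -> 19 infected
Step 4: +6 new -> 25 infected
Step 5: +4 new -> 29 infected
Step 6: +1 new -> 30 infected
Step 7: +1 new -> 31 infected
Step 8: +0 new -> 31 infected

Answer: 8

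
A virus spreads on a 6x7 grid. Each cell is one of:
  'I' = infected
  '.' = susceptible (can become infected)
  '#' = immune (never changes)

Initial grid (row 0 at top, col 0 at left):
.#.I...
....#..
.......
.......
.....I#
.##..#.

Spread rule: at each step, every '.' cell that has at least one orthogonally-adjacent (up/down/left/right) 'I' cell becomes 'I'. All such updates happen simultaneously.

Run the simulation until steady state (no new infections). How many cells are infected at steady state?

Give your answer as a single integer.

Answer: 35

Derivation:
Step 0 (initial): 2 infected
Step 1: +5 new -> 7 infected
Step 2: +8 new -> 15 infected
Step 3: +9 new -> 24 infected
Step 4: +5 new -> 29 infected
Step 5: +4 new -> 33 infected
Step 6: +2 new -> 35 infected
Step 7: +0 new -> 35 infected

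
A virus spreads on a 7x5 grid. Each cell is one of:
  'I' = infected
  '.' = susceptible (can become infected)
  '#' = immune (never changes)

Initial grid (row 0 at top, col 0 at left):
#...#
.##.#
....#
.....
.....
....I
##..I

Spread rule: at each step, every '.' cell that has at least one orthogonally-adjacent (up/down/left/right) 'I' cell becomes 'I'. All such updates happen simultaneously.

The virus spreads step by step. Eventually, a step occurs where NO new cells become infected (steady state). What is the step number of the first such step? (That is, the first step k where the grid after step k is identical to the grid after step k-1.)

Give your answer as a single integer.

Step 0 (initial): 2 infected
Step 1: +3 new -> 5 infected
Step 2: +4 new -> 9 infected
Step 3: +3 new -> 12 infected
Step 4: +4 new -> 16 infected
Step 5: +4 new -> 20 infected
Step 6: +3 new -> 23 infected
Step 7: +2 new -> 25 infected
Step 8: +2 new -> 27 infected
Step 9: +0 new -> 27 infected

Answer: 9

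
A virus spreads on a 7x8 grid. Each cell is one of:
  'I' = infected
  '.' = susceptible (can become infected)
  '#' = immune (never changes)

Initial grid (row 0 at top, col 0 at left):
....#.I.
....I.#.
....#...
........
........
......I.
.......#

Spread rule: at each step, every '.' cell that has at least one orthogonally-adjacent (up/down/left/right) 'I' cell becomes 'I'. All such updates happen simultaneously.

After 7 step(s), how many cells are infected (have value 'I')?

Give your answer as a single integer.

Step 0 (initial): 3 infected
Step 1: +8 new -> 11 infected
Step 2: +10 new -> 21 infected
Step 3: +11 new -> 32 infected
Step 4: +8 new -> 40 infected
Step 5: +6 new -> 46 infected
Step 6: +4 new -> 50 infected
Step 7: +2 new -> 52 infected

Answer: 52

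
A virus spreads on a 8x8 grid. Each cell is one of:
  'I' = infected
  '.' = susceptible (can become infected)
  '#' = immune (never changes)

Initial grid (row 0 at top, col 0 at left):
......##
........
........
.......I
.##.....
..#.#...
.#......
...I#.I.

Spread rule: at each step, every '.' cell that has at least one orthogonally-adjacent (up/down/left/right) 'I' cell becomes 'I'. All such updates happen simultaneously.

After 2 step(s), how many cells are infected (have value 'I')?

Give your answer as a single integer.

Step 0 (initial): 3 infected
Step 1: +8 new -> 11 infected
Step 2: +12 new -> 23 infected

Answer: 23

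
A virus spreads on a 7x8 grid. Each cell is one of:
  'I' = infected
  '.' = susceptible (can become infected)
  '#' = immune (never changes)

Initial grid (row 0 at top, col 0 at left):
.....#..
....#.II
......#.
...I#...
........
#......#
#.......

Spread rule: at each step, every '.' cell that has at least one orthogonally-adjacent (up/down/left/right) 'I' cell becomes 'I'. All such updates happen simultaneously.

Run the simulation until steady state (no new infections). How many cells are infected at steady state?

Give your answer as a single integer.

Answer: 49

Derivation:
Step 0 (initial): 3 infected
Step 1: +7 new -> 10 infected
Step 2: +9 new -> 19 infected
Step 3: +12 new -> 31 infected
Step 4: +10 new -> 41 infected
Step 5: +5 new -> 46 infected
Step 6: +2 new -> 48 infected
Step 7: +1 new -> 49 infected
Step 8: +0 new -> 49 infected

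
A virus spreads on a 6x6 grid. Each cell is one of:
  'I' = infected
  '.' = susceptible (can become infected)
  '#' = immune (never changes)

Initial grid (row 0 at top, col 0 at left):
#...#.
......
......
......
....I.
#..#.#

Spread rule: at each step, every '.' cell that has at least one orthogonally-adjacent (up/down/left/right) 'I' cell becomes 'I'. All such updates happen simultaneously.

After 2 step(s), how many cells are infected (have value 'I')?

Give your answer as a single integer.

Step 0 (initial): 1 infected
Step 1: +4 new -> 5 infected
Step 2: +4 new -> 9 infected

Answer: 9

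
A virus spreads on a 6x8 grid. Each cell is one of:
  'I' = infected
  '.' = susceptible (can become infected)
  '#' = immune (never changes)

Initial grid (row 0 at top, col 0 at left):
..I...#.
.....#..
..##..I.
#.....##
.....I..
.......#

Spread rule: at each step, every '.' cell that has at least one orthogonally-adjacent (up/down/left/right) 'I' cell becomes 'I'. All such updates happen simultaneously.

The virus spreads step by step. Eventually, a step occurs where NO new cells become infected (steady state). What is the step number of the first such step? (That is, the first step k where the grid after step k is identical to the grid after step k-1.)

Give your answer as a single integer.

Answer: 7

Derivation:
Step 0 (initial): 3 infected
Step 1: +10 new -> 13 infected
Step 2: +11 new -> 24 infected
Step 3: +8 new -> 32 infected
Step 4: +5 new -> 37 infected
Step 5: +2 new -> 39 infected
Step 6: +1 new -> 40 infected
Step 7: +0 new -> 40 infected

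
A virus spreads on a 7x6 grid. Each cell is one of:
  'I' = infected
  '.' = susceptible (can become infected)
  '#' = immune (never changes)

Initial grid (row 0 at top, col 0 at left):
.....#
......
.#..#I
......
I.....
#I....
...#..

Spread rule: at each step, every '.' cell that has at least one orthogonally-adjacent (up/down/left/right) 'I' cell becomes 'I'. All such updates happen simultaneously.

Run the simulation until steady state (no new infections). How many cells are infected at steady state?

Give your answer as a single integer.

Step 0 (initial): 3 infected
Step 1: +6 new -> 9 infected
Step 2: +9 new -> 18 infected
Step 3: +9 new -> 27 infected
Step 4: +8 new -> 35 infected
Step 5: +2 new -> 37 infected
Step 6: +0 new -> 37 infected

Answer: 37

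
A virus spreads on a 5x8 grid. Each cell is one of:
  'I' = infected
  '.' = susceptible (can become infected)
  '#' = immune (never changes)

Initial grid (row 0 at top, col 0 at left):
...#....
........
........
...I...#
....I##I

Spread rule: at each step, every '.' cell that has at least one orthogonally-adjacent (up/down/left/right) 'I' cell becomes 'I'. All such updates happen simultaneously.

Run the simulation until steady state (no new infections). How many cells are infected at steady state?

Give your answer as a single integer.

Answer: 36

Derivation:
Step 0 (initial): 3 infected
Step 1: +4 new -> 7 infected
Step 2: +6 new -> 13 infected
Step 3: +7 new -> 20 infected
Step 4: +7 new -> 27 infected
Step 5: +5 new -> 32 infected
Step 6: +3 new -> 35 infected
Step 7: +1 new -> 36 infected
Step 8: +0 new -> 36 infected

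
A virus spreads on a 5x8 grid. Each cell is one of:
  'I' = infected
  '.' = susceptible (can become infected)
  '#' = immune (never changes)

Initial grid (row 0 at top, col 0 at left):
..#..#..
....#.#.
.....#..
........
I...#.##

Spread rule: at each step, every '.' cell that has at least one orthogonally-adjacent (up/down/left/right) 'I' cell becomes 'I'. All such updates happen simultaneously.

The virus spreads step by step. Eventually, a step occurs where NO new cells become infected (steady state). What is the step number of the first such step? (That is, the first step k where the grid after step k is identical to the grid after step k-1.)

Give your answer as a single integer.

Answer: 13

Derivation:
Step 0 (initial): 1 infected
Step 1: +2 new -> 3 infected
Step 2: +3 new -> 6 infected
Step 3: +4 new -> 10 infected
Step 4: +4 new -> 14 infected
Step 5: +4 new -> 18 infected
Step 6: +3 new -> 21 infected
Step 7: +3 new -> 24 infected
Step 8: +3 new -> 27 infected
Step 9: +1 new -> 28 infected
Step 10: +1 new -> 29 infected
Step 11: +1 new -> 30 infected
Step 12: +1 new -> 31 infected
Step 13: +0 new -> 31 infected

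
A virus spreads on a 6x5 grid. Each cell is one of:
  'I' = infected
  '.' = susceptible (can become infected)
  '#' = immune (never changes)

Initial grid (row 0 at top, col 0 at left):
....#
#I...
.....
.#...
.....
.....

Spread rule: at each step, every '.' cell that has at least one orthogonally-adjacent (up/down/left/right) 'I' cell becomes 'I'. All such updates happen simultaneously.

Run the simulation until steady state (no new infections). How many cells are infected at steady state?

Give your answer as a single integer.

Step 0 (initial): 1 infected
Step 1: +3 new -> 4 infected
Step 2: +5 new -> 9 infected
Step 3: +5 new -> 14 infected
Step 4: +4 new -> 18 infected
Step 5: +5 new -> 23 infected
Step 6: +3 new -> 26 infected
Step 7: +1 new -> 27 infected
Step 8: +0 new -> 27 infected

Answer: 27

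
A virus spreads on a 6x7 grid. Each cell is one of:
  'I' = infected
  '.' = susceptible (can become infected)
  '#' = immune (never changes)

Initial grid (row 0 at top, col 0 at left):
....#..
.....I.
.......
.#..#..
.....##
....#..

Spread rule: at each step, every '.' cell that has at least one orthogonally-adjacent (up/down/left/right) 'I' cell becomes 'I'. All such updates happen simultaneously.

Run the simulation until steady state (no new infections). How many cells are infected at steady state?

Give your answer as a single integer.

Step 0 (initial): 1 infected
Step 1: +4 new -> 5 infected
Step 2: +5 new -> 10 infected
Step 3: +4 new -> 14 infected
Step 4: +4 new -> 18 infected
Step 5: +5 new -> 23 infected
Step 6: +5 new -> 28 infected
Step 7: +3 new -> 31 infected
Step 8: +2 new -> 33 infected
Step 9: +1 new -> 34 infected
Step 10: +0 new -> 34 infected

Answer: 34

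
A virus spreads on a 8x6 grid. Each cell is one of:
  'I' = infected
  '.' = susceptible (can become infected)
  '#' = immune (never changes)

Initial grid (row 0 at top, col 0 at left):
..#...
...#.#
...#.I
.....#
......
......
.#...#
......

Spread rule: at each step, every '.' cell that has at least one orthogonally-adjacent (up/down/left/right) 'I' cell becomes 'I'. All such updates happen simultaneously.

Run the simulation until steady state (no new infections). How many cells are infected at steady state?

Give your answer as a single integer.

Step 0 (initial): 1 infected
Step 1: +1 new -> 2 infected
Step 2: +2 new -> 4 infected
Step 3: +3 new -> 7 infected
Step 4: +6 new -> 13 infected
Step 5: +6 new -> 19 infected
Step 6: +7 new -> 26 infected
Step 7: +7 new -> 33 infected
Step 8: +4 new -> 37 infected
Step 9: +3 new -> 40 infected
Step 10: +1 new -> 41 infected
Step 11: +0 new -> 41 infected

Answer: 41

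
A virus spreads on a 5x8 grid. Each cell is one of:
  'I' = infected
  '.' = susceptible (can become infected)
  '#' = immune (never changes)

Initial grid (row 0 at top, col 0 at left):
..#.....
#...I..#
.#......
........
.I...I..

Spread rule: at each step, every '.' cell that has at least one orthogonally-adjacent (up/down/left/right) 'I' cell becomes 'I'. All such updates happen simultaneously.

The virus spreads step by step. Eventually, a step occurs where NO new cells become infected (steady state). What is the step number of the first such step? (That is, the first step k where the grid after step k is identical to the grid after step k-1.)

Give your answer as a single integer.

Step 0 (initial): 3 infected
Step 1: +10 new -> 13 infected
Step 2: +12 new -> 25 infected
Step 3: +7 new -> 32 infected
Step 4: +3 new -> 35 infected
Step 5: +1 new -> 36 infected
Step 6: +0 new -> 36 infected

Answer: 6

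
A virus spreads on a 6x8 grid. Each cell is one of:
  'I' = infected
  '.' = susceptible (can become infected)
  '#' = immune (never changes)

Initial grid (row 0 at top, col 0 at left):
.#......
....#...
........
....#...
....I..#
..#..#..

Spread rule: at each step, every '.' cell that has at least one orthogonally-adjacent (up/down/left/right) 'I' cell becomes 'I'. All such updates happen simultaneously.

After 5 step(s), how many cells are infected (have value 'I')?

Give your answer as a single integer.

Answer: 33

Derivation:
Step 0 (initial): 1 infected
Step 1: +3 new -> 4 infected
Step 2: +5 new -> 9 infected
Step 3: +6 new -> 15 infected
Step 4: +10 new -> 25 infected
Step 5: +8 new -> 33 infected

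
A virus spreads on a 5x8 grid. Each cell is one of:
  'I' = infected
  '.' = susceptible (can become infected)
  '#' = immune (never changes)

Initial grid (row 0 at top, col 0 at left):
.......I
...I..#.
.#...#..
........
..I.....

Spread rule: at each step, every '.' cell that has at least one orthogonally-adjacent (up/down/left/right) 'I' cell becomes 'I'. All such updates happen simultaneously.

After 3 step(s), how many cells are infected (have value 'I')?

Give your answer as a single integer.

Answer: 31

Derivation:
Step 0 (initial): 3 infected
Step 1: +9 new -> 12 infected
Step 2: +12 new -> 24 infected
Step 3: +7 new -> 31 infected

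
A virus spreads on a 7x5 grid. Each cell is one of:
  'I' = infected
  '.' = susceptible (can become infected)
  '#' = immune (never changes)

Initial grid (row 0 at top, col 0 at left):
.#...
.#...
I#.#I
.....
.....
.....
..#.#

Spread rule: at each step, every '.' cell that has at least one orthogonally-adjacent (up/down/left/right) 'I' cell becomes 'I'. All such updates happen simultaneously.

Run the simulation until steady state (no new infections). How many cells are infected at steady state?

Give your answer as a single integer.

Answer: 29

Derivation:
Step 0 (initial): 2 infected
Step 1: +4 new -> 6 infected
Step 2: +7 new -> 13 infected
Step 3: +7 new -> 20 infected
Step 4: +6 new -> 26 infected
Step 5: +3 new -> 29 infected
Step 6: +0 new -> 29 infected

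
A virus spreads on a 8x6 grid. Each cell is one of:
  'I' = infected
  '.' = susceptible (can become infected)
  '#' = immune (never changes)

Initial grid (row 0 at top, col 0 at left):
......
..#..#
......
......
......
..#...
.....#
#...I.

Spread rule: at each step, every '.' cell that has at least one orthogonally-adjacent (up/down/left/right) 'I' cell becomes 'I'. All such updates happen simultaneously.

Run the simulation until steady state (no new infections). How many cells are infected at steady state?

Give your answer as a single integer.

Answer: 43

Derivation:
Step 0 (initial): 1 infected
Step 1: +3 new -> 4 infected
Step 2: +3 new -> 7 infected
Step 3: +5 new -> 12 infected
Step 4: +4 new -> 16 infected
Step 5: +6 new -> 22 infected
Step 6: +6 new -> 28 infected
Step 7: +5 new -> 33 infected
Step 8: +4 new -> 37 infected
Step 9: +3 new -> 40 infected
Step 10: +2 new -> 42 infected
Step 11: +1 new -> 43 infected
Step 12: +0 new -> 43 infected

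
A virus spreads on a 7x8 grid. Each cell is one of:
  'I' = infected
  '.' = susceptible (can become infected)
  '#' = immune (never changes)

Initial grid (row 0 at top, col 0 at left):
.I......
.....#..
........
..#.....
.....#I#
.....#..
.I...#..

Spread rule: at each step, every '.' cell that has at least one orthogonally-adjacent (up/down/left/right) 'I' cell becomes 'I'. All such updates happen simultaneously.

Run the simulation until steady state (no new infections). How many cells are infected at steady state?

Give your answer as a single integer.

Step 0 (initial): 3 infected
Step 1: +8 new -> 11 infected
Step 2: +13 new -> 24 infected
Step 3: +14 new -> 38 infected
Step 4: +11 new -> 49 infected
Step 5: +1 new -> 50 infected
Step 6: +0 new -> 50 infected

Answer: 50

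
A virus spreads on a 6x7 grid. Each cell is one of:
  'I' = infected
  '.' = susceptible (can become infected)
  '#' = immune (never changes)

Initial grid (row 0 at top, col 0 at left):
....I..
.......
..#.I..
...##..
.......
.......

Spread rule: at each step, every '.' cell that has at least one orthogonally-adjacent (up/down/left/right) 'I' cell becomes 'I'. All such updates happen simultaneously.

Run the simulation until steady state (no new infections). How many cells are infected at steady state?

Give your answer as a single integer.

Answer: 39

Derivation:
Step 0 (initial): 2 infected
Step 1: +5 new -> 7 infected
Step 2: +6 new -> 13 infected
Step 3: +5 new -> 18 infected
Step 4: +5 new -> 23 infected
Step 5: +5 new -> 28 infected
Step 6: +4 new -> 32 infected
Step 7: +4 new -> 36 infected
Step 8: +2 new -> 38 infected
Step 9: +1 new -> 39 infected
Step 10: +0 new -> 39 infected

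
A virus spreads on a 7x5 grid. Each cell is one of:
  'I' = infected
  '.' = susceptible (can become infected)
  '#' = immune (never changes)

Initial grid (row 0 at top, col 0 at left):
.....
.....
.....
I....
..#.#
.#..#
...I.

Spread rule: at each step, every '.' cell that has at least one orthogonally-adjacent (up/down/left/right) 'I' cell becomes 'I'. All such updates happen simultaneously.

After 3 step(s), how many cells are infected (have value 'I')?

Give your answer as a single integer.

Answer: 21

Derivation:
Step 0 (initial): 2 infected
Step 1: +6 new -> 8 infected
Step 2: +8 new -> 16 infected
Step 3: +5 new -> 21 infected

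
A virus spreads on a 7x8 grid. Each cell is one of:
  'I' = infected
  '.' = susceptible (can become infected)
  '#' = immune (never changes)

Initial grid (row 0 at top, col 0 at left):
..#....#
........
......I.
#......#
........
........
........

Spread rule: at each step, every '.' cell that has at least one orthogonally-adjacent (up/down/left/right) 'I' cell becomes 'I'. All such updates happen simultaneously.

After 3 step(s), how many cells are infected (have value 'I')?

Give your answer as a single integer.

Answer: 18

Derivation:
Step 0 (initial): 1 infected
Step 1: +4 new -> 5 infected
Step 2: +6 new -> 11 infected
Step 3: +7 new -> 18 infected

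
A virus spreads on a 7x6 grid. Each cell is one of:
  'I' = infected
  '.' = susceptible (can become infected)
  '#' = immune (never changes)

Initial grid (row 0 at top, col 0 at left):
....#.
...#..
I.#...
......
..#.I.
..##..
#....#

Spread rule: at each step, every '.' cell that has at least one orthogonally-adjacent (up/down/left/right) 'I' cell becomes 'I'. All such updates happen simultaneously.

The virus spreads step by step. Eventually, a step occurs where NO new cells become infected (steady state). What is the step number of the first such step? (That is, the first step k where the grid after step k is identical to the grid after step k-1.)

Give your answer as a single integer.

Step 0 (initial): 2 infected
Step 1: +7 new -> 9 infected
Step 2: +9 new -> 18 infected
Step 3: +9 new -> 27 infected
Step 4: +4 new -> 31 infected
Step 5: +3 new -> 34 infected
Step 6: +0 new -> 34 infected

Answer: 6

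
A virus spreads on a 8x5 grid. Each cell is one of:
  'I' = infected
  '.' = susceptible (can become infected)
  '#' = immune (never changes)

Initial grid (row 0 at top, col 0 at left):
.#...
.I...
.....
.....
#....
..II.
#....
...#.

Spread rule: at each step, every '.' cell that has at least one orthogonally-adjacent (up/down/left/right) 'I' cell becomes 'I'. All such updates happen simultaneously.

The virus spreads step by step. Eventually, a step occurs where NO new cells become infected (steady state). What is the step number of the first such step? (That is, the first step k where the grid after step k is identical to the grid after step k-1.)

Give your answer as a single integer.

Step 0 (initial): 3 infected
Step 1: +9 new -> 12 infected
Step 2: +14 new -> 26 infected
Step 3: +7 new -> 33 infected
Step 4: +3 new -> 36 infected
Step 5: +0 new -> 36 infected

Answer: 5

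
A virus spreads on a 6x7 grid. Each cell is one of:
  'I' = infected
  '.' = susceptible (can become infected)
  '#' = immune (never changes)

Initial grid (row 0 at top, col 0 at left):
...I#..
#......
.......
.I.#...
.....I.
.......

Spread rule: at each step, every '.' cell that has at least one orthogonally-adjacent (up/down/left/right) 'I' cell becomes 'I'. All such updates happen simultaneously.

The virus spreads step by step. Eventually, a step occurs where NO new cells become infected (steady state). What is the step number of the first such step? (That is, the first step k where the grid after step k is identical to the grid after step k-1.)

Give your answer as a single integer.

Answer: 6

Derivation:
Step 0 (initial): 3 infected
Step 1: +10 new -> 13 infected
Step 2: +16 new -> 29 infected
Step 3: +7 new -> 36 infected
Step 4: +2 new -> 38 infected
Step 5: +1 new -> 39 infected
Step 6: +0 new -> 39 infected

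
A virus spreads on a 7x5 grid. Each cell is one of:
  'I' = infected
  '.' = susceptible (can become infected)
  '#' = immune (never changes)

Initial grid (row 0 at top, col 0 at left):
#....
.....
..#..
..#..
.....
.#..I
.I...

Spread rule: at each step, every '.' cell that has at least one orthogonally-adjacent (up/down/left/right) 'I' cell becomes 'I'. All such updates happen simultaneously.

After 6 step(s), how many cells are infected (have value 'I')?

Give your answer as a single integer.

Answer: 28

Derivation:
Step 0 (initial): 2 infected
Step 1: +5 new -> 7 infected
Step 2: +5 new -> 12 infected
Step 3: +4 new -> 16 infected
Step 4: +4 new -> 20 infected
Step 5: +4 new -> 24 infected
Step 6: +4 new -> 28 infected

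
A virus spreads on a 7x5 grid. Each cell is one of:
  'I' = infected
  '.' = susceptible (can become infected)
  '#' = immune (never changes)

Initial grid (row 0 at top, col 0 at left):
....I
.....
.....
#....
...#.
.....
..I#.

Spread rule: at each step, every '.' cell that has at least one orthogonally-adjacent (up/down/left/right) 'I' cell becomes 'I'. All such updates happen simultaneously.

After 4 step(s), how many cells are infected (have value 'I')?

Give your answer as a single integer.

Answer: 29

Derivation:
Step 0 (initial): 2 infected
Step 1: +4 new -> 6 infected
Step 2: +7 new -> 13 infected
Step 3: +8 new -> 21 infected
Step 4: +8 new -> 29 infected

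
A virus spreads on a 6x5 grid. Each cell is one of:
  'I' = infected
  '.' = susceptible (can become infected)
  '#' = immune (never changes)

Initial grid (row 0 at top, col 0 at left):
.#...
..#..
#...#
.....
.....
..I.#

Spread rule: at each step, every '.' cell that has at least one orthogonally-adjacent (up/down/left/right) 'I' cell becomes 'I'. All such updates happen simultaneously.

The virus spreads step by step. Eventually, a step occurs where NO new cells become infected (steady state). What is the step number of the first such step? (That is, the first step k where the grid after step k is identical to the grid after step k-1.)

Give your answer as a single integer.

Step 0 (initial): 1 infected
Step 1: +3 new -> 4 infected
Step 2: +4 new -> 8 infected
Step 3: +5 new -> 13 infected
Step 4: +4 new -> 17 infected
Step 5: +2 new -> 19 infected
Step 6: +3 new -> 22 infected
Step 7: +3 new -> 25 infected
Step 8: +0 new -> 25 infected

Answer: 8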